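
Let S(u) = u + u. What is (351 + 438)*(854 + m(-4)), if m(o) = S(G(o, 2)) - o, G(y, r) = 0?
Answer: 676962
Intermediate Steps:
S(u) = 2*u
m(o) = -o (m(o) = 2*0 - o = 0 - o = -o)
(351 + 438)*(854 + m(-4)) = (351 + 438)*(854 - 1*(-4)) = 789*(854 + 4) = 789*858 = 676962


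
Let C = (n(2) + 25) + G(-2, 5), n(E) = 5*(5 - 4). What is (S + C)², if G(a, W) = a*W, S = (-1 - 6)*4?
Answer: 64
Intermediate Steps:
S = -28 (S = -7*4 = -28)
G(a, W) = W*a
n(E) = 5 (n(E) = 5*1 = 5)
C = 20 (C = (5 + 25) + 5*(-2) = 30 - 10 = 20)
(S + C)² = (-28 + 20)² = (-8)² = 64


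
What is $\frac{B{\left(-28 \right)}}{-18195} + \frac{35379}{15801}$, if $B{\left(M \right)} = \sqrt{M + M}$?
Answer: $\frac{11793}{5267} - \frac{2 i \sqrt{14}}{18195} \approx 2.239 - 0.00041128 i$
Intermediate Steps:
$B{\left(M \right)} = \sqrt{2} \sqrt{M}$ ($B{\left(M \right)} = \sqrt{2 M} = \sqrt{2} \sqrt{M}$)
$\frac{B{\left(-28 \right)}}{-18195} + \frac{35379}{15801} = \frac{\sqrt{2} \sqrt{-28}}{-18195} + \frac{35379}{15801} = \sqrt{2} \cdot 2 i \sqrt{7} \left(- \frac{1}{18195}\right) + 35379 \cdot \frac{1}{15801} = 2 i \sqrt{14} \left(- \frac{1}{18195}\right) + \frac{11793}{5267} = - \frac{2 i \sqrt{14}}{18195} + \frac{11793}{5267} = \frac{11793}{5267} - \frac{2 i \sqrt{14}}{18195}$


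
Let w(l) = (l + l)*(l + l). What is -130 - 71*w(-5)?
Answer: -7230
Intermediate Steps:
w(l) = 4*l**2 (w(l) = (2*l)*(2*l) = 4*l**2)
-130 - 71*w(-5) = -130 - 284*(-5)**2 = -130 - 284*25 = -130 - 71*100 = -130 - 7100 = -7230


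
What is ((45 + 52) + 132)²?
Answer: 52441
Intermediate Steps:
((45 + 52) + 132)² = (97 + 132)² = 229² = 52441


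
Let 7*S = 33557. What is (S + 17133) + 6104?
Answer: 196216/7 ≈ 28031.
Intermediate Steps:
S = 33557/7 (S = (1/7)*33557 = 33557/7 ≈ 4793.9)
(S + 17133) + 6104 = (33557/7 + 17133) + 6104 = 153488/7 + 6104 = 196216/7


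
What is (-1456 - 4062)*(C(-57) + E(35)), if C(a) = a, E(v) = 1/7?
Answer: 2196164/7 ≈ 3.1374e+5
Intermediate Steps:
E(v) = 1/7
(-1456 - 4062)*(C(-57) + E(35)) = (-1456 - 4062)*(-57 + 1/7) = -5518*(-398/7) = 2196164/7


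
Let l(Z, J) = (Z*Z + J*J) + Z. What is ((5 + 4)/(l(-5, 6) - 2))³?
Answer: 1/216 ≈ 0.0046296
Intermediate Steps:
l(Z, J) = Z + J² + Z² (l(Z, J) = (Z² + J²) + Z = (J² + Z²) + Z = Z + J² + Z²)
((5 + 4)/(l(-5, 6) - 2))³ = ((5 + 4)/((-5 + 6² + (-5)²) - 2))³ = (9/((-5 + 36 + 25) - 2))³ = (9/(56 - 2))³ = (9/54)³ = (9*(1/54))³ = (⅙)³ = 1/216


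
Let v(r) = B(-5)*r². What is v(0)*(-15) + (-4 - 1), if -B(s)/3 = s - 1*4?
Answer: -5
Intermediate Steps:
B(s) = 12 - 3*s (B(s) = -3*(s - 1*4) = -3*(s - 4) = -3*(-4 + s) = 12 - 3*s)
v(r) = 27*r² (v(r) = (12 - 3*(-5))*r² = (12 + 15)*r² = 27*r²)
v(0)*(-15) + (-4 - 1) = (27*0²)*(-15) + (-4 - 1) = (27*0)*(-15) - 5 = 0*(-15) - 5 = 0 - 5 = -5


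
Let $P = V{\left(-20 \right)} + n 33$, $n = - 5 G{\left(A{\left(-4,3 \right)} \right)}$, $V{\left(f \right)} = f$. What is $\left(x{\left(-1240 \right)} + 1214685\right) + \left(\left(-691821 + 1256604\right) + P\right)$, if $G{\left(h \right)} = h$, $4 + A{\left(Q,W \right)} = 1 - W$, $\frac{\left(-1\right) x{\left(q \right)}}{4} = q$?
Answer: $1785398$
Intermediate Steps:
$x{\left(q \right)} = - 4 q$
$A{\left(Q,W \right)} = -3 - W$ ($A{\left(Q,W \right)} = -4 - \left(-1 + W\right) = -3 - W$)
$n = 30$ ($n = - 5 \left(-3 - 3\right) = \left(-5\right) \left(-6\right) = 30$)
$P = 970$ ($P = -20 + 30 \cdot 33 = -20 + 990 = 970$)
$\left(x{\left(-1240 \right)} + 1214685\right) + \left(\left(-691821 + 1256604\right) + P\right) = \left(\left(-4\right) \left(-1240\right) + 1214685\right) + \left(\left(-691821 + 1256604\right) + 970\right) = \left(4960 + 1214685\right) + \left(564783 + 970\right) = 1219645 + 565753 = 1785398$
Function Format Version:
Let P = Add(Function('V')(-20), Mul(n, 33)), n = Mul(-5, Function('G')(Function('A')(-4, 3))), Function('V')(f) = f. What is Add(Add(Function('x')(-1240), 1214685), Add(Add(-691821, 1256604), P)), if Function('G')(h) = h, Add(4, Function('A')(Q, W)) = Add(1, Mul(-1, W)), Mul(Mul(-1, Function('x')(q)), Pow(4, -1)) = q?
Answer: 1785398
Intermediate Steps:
Function('x')(q) = Mul(-4, q)
Function('A')(Q, W) = Add(-3, Mul(-1, W)) (Function('A')(Q, W) = Add(-4, Add(1, Mul(-1, W))) = Add(-3, Mul(-1, W)))
n = 30 (n = Mul(-5, Add(-3, Mul(-1, 3))) = Mul(-5, Add(-3, -3)) = Mul(-5, -6) = 30)
P = 970 (P = Add(-20, Mul(30, 33)) = Add(-20, 990) = 970)
Add(Add(Function('x')(-1240), 1214685), Add(Add(-691821, 1256604), P)) = Add(Add(Mul(-4, -1240), 1214685), Add(Add(-691821, 1256604), 970)) = Add(Add(4960, 1214685), Add(564783, 970)) = Add(1219645, 565753) = 1785398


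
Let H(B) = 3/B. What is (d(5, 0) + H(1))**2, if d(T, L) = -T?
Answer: 4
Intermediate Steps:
(d(5, 0) + H(1))**2 = (-1*5 + 3/1)**2 = (-5 + 3*1)**2 = (-5 + 3)**2 = (-2)**2 = 4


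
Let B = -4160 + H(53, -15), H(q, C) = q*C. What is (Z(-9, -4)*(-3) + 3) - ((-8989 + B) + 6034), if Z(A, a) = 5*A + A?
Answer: 8075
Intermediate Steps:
H(q, C) = C*q
B = -4955 (B = -4160 - 15*53 = -4160 - 795 = -4955)
Z(A, a) = 6*A
(Z(-9, -4)*(-3) + 3) - ((-8989 + B) + 6034) = ((6*(-9))*(-3) + 3) - ((-8989 - 4955) + 6034) = (-54*(-3) + 3) - (-13944 + 6034) = (162 + 3) - 1*(-7910) = 165 + 7910 = 8075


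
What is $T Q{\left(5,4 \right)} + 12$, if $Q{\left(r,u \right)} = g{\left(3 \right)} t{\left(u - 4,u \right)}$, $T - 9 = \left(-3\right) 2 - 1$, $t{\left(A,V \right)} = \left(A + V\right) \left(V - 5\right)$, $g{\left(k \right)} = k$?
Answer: $-12$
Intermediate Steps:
$t{\left(A,V \right)} = \left(-5 + V\right) \left(A + V\right)$ ($t{\left(A,V \right)} = \left(A + V\right) \left(-5 + V\right) = \left(-5 + V\right) \left(A + V\right)$)
$T = 2$ ($T = 9 - 7 = 2$)
$Q{\left(r,u \right)} = 60 - 30 u + 3 u^{2} + 3 u \left(-4 + u\right)$ ($Q{\left(r,u \right)} = 3 \left(u^{2} - 5 \left(u - 4\right) - 5 u + \left(u - 4\right) u\right) = 3 \left(u^{2} - 5 \left(-4 + u\right) - 5 u + \left(-4 + u\right) u\right) = 3 \left(u^{2} - \left(-20 + 5 u\right) - 5 u + u \left(-4 + u\right)\right) = 3 \left(20 + u^{2} - 10 u + u \left(-4 + u\right)\right) = 60 - 30 u + 3 u^{2} + 3 u \left(-4 + u\right)$)
$T Q{\left(5,4 \right)} + 12 = 2 \left(60 - 168 + 6 \cdot 4^{2}\right) + 12 = 2 \left(60 - 168 + 6 \cdot 16\right) + 12 = 2 \left(60 - 168 + 96\right) + 12 = 2 \left(-12\right) + 12 = -24 + 12 = -12$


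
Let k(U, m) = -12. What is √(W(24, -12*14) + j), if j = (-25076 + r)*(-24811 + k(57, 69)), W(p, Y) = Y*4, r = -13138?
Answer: 5*√37943418 ≈ 30799.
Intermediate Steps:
W(p, Y) = 4*Y
j = 948586122 (j = (-25076 - 13138)*(-24811 - 12) = -38214*(-24823) = 948586122)
√(W(24, -12*14) + j) = √(4*(-12*14) + 948586122) = √(4*(-168) + 948586122) = √(-672 + 948586122) = √948585450 = 5*√37943418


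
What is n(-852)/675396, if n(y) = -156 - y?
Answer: 58/56283 ≈ 0.0010305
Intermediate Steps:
n(-852)/675396 = (-156 - 1*(-852))/675396 = (-156 + 852)*(1/675396) = 696*(1/675396) = 58/56283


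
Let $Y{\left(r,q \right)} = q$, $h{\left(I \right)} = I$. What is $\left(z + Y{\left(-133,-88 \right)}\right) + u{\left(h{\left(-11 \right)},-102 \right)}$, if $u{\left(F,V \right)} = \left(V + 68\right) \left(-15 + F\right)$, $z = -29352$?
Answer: $-28556$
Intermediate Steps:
$u{\left(F,V \right)} = \left(-15 + F\right) \left(68 + V\right)$ ($u{\left(F,V \right)} = \left(68 + V\right) \left(-15 + F\right) = \left(-15 + F\right) \left(68 + V\right)$)
$\left(z + Y{\left(-133,-88 \right)}\right) + u{\left(h{\left(-11 \right)},-102 \right)} = \left(-29352 - 88\right) - -884 = -29440 + \left(-1020 + 1530 - 748 + 1122\right) = -29440 + 884 = -28556$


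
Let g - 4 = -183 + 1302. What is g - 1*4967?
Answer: -3844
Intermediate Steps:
g = 1123 (g = 4 + (-183 + 1302) = 4 + 1119 = 1123)
g - 1*4967 = 1123 - 1*4967 = 1123 - 4967 = -3844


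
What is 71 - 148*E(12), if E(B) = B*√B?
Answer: 71 - 3552*√3 ≈ -6081.2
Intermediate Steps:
E(B) = B^(3/2)
71 - 148*E(12) = 71 - 3552*√3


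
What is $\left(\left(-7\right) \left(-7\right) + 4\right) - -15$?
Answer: $68$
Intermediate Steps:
$\left(\left(-7\right) \left(-7\right) + 4\right) - -15 = \left(49 + 4\right) + 15 = 53 + 15 = 68$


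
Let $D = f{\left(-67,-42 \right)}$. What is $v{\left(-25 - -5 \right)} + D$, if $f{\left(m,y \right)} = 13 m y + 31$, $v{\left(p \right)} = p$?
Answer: $36593$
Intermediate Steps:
$f{\left(m,y \right)} = 31 + 13 m y$ ($f{\left(m,y \right)} = 13 m y + 31 = 31 + 13 m y$)
$D = 36613$ ($D = 31 + 13 \left(-67\right) \left(-42\right) = 31 + 36582 = 36613$)
$v{\left(-25 - -5 \right)} + D = \left(-25 - -5\right) + 36613 = \left(-25 + 5\right) + 36613 = -20 + 36613 = 36593$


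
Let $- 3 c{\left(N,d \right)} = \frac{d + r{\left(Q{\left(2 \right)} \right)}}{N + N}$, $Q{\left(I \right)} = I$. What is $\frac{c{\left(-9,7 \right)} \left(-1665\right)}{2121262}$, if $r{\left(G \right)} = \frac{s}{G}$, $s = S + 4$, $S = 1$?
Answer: $- \frac{3515}{25455144} \approx -0.00013809$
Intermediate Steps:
$s = 5$ ($s = 1 + 4 = 5$)
$r{\left(G \right)} = \frac{5}{G}$
$c{\left(N,d \right)} = - \frac{\frac{5}{2} + d}{6 N}$ ($c{\left(N,d \right)} = - \frac{\left(d + \frac{5}{2}\right) \frac{1}{N + N}}{3} = - \frac{\left(d + 5 \cdot \frac{1}{2}\right) \frac{1}{2 N}}{3} = - \frac{\left(d + \frac{5}{2}\right) \frac{1}{2 N}}{3} = - \frac{\left(\frac{5}{2} + d\right) \frac{1}{2 N}}{3} = - \frac{\frac{1}{2} \frac{1}{N} \left(\frac{5}{2} + d\right)}{3} = - \frac{\frac{5}{2} + d}{6 N}$)
$\frac{c{\left(-9,7 \right)} \left(-1665\right)}{2121262} = \frac{\frac{-5 - 14}{12 \left(-9\right)} \left(-1665\right)}{2121262} = \frac{1}{12} \left(- \frac{1}{9}\right) \left(-5 - 14\right) \left(-1665\right) \frac{1}{2121262} = \frac{1}{12} \left(- \frac{1}{9}\right) \left(-19\right) \left(-1665\right) \frac{1}{2121262} = \frac{19}{108} \left(-1665\right) \frac{1}{2121262} = \left(- \frac{3515}{12}\right) \frac{1}{2121262} = - \frac{3515}{25455144}$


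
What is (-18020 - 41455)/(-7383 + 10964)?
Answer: -59475/3581 ≈ -16.608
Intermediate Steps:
(-18020 - 41455)/(-7383 + 10964) = -59475/3581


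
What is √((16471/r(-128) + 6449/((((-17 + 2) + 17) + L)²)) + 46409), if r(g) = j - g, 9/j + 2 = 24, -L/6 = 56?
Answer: √1657262369144661/188710 ≈ 215.73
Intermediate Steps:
L = -336 (L = -6*56 = -336)
j = 9/22 (j = 9/(-2 + 24) = 9/22 ≈ 0.40909)
r(g) = 9/22 - g
√((16471/r(-128) + 6449/((((-17 + 2) + 17) + L)²)) + 46409) = √((16471/(9/22 - 1*(-128)) + 6449/((((-17 + 2) + 17) - 336)²)) + 46409) = √((16471/(9/22 + 128) + 6449/(((-15 + 17) - 336)²)) + 46409) = √((16471/(2825/22) + 6449/((2 - 336)²)) + 46409) = √((16471*(22/2825) + 6449/((-334)²)) + 46409) = √((362362/2825 + 6449/111556) + 46409) = √(40441873697/315145700 + 46409) = √(14666038664997/315145700) = √1657262369144661/188710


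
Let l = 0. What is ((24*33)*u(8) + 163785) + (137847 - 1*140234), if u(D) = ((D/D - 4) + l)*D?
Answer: 142390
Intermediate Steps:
u(D) = -3*D (u(D) = ((D/D - 4) + 0)*D = ((1 - 4) + 0)*D = (-3 + 0)*D = -3*D)
((24*33)*u(8) + 163785) + (137847 - 1*140234) = ((24*33)*(-3*8) + 163785) + (137847 - 1*140234) = (792*(-24) + 163785) + (137847 - 140234) = (-19008 + 163785) - 2387 = 144777 - 2387 = 142390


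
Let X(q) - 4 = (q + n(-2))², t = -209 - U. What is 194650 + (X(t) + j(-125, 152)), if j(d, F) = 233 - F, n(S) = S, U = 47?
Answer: 261299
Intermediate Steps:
t = -256 (t = -209 - 1*47 = -209 - 47 = -256)
X(q) = 4 + (-2 + q)² (X(q) = 4 + (q - 2)² = 4 + (-2 + q)²)
194650 + (X(t) + j(-125, 152)) = 194650 + ((4 + (-2 - 256)²) + (233 - 1*152)) = 194650 + ((4 + (-258)²) + (233 - 152)) = 194650 + ((4 + 66564) + 81) = 194650 + (66568 + 81) = 194650 + 66649 = 261299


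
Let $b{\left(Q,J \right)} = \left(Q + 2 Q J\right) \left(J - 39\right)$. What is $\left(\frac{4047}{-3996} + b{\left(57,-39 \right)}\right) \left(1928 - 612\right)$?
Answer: $\frac{150023406155}{333} \approx 4.5052 \cdot 10^{8}$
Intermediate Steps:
$b{\left(Q,J \right)} = \left(-39 + J\right) \left(Q + 2 J Q\right)$ ($b{\left(Q,J \right)} = \left(Q + 2 J Q\right) \left(-39 + J\right) = \left(-39 + J\right) \left(Q + 2 J Q\right)$)
$\left(\frac{4047}{-3996} + b{\left(57,-39 \right)}\right) \left(1928 - 612\right) = \left(\frac{4047}{-3996} + 57 \left(-39 - -3003 + 2 \left(-39\right)^{2}\right)\right) \left(1928 - 612\right) = \left(4047 \left(- \frac{1}{3996}\right) + 57 \left(-39 + 3003 + 2 \cdot 1521\right)\right) 1316 = \left(- \frac{1349}{1332} + 57 \left(-39 + 3003 + 3042\right)\right) 1316 = \left(- \frac{1349}{1332} + 57 \cdot 6006\right) 1316 = \left(- \frac{1349}{1332} + 342342\right) 1316 = \frac{455998195}{1332} \cdot 1316 = \frac{150023406155}{333}$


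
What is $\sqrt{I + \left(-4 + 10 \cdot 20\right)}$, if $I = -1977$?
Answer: $i \sqrt{1781} \approx 42.202 i$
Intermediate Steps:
$\sqrt{I + \left(-4 + 10 \cdot 20\right)} = \sqrt{-1977 + \left(-4 + 10 \cdot 20\right)} = \sqrt{-1977 + \left(-4 + 200\right)} = \sqrt{-1977 + 196} = \sqrt{-1781} = i \sqrt{1781}$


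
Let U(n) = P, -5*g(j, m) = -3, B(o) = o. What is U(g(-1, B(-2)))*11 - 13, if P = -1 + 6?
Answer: 42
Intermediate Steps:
P = 5
g(j, m) = 3/5 (g(j, m) = -1/5*(-3) = 3/5)
U(n) = 5
U(g(-1, B(-2)))*11 - 13 = 5*11 - 13 = 55 - 13 = 42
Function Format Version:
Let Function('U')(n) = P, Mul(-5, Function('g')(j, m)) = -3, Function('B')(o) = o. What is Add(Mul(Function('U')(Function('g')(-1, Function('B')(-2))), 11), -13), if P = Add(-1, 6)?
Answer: 42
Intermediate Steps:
P = 5
Function('g')(j, m) = Rational(3, 5) (Function('g')(j, m) = Mul(Rational(-1, 5), -3) = Rational(3, 5))
Function('U')(n) = 5
Add(Mul(Function('U')(Function('g')(-1, Function('B')(-2))), 11), -13) = Add(Mul(5, 11), -13) = Add(55, -13) = 42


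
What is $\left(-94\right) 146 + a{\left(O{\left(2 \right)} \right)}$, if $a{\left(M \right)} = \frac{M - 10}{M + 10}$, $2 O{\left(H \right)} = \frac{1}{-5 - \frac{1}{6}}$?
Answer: $- \frac{4213581}{307} \approx -13725.0$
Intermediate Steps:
$O{\left(H \right)} = - \frac{3}{31}$ ($O{\left(H \right)} = \frac{1}{2 \left(-5 - \frac{1}{6}\right)} = \frac{1}{2 \left(- \frac{31}{6}\right)} = \frac{1}{2} \left(- \frac{6}{31}\right) = - \frac{3}{31}$)
$a{\left(M \right)} = \frac{-10 + M}{10 + M}$
$\left(-94\right) 146 + a{\left(O{\left(2 \right)} \right)} = \left(-94\right) 146 + \frac{-10 - \frac{3}{31}}{10 - \frac{3}{31}} = -13724 + \frac{1}{\frac{307}{31}} \left(- \frac{313}{31}\right) = -13724 + \frac{31}{307} \left(- \frac{313}{31}\right) = -13724 - \frac{313}{307} = - \frac{4213581}{307}$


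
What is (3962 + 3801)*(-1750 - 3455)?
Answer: -40406415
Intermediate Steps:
(3962 + 3801)*(-1750 - 3455) = 7763*(-5205) = -40406415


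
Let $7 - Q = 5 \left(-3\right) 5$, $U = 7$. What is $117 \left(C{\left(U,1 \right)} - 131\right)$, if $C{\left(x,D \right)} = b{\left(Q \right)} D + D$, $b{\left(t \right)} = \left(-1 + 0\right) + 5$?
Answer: $-14742$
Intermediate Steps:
$Q = 82$ ($Q = 7 - 5 \left(-3\right) 5 = 7 - \left(-15\right) 5 = 7 - -75 = 7 + 75 = 82$)
$b{\left(t \right)} = 4$ ($b{\left(t \right)} = -1 + 5 = 4$)
$C{\left(x,D \right)} = 5 D$ ($C{\left(x,D \right)} = 4 D + D = 5 D$)
$117 \left(C{\left(U,1 \right)} - 131\right) = 117 \left(5 \cdot 1 - 131\right) = 117 \left(5 - 131\right) = 117 \left(-126\right) = -14742$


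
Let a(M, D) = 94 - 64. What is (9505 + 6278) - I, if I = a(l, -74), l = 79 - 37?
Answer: 15753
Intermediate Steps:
l = 42
a(M, D) = 30
I = 30
(9505 + 6278) - I = (9505 + 6278) - 1*30 = 15783 - 30 = 15753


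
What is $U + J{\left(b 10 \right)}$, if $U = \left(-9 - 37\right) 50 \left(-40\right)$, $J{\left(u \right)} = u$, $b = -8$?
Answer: $91920$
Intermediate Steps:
$U = 92000$ ($U = \left(-46\right) 50 \left(-40\right) = \left(-2300\right) \left(-40\right) = 92000$)
$U + J{\left(b 10 \right)} = 92000 - 80 = 91920$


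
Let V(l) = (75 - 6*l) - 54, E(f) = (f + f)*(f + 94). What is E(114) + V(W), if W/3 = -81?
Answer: 48903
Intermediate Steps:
E(f) = 2*f*(94 + f) (E(f) = (2*f)*(94 + f) = 2*f*(94 + f))
W = -243 (W = 3*(-81) = -243)
V(l) = 21 - 6*l
E(114) + V(W) = 2*114*(94 + 114) + (21 - 6*(-243)) = 2*114*208 + (21 + 1458) = 47424 + 1479 = 48903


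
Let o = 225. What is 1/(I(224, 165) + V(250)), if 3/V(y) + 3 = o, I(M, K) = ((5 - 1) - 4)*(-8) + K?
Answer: 74/12211 ≈ 0.0060601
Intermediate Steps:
I(M, K) = K (I(M, K) = (4 - 4)*(-8) + K = 0*(-8) + K = 0 + K = K)
V(y) = 1/74 (V(y) = 3/(-3 + 225) = 3/222 = 3*(1/222) = 1/74)
1/(I(224, 165) + V(250)) = 1/(165 + 1/74) = 1/(12211/74) = 74/12211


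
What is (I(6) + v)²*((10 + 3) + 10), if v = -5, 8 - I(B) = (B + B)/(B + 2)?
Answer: 207/4 ≈ 51.750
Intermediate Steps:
I(B) = 8 - 2*B/(2 + B) (I(B) = 8 - (B + B)/(B + 2) = 8 - 2*B/(2 + B))
(I(6) + v)²*((10 + 3) + 10) = (2*(8 + 3*6)/(2 + 6) - 5)²*((10 + 3) + 10) = (2*(8 + 18)/8 - 5)²*(13 + 10) = (2*(⅛)*26 - 5)²*23 = (13/2 - 5)²*23 = (3/2)²*23 = (9/4)*23 = 207/4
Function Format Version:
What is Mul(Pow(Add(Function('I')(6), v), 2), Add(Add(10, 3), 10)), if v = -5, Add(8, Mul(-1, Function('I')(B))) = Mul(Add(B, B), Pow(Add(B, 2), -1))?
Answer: Rational(207, 4) ≈ 51.750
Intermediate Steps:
Function('I')(B) = Add(8, Mul(-2, B, Pow(Add(2, B), -1))) (Function('I')(B) = Add(8, Mul(-1, Mul(Add(B, B), Pow(Add(B, 2), -1)))) = Add(8, Mul(-1, Mul(Mul(2, B), Pow(Add(2, B), -1)))) = Add(8, Mul(-1, Mul(2, B, Pow(Add(2, B), -1)))) = Add(8, Mul(-2, B, Pow(Add(2, B), -1))))
Mul(Pow(Add(Function('I')(6), v), 2), Add(Add(10, 3), 10)) = Mul(Pow(Add(Mul(2, Pow(Add(2, 6), -1), Add(8, Mul(3, 6))), -5), 2), Add(Add(10, 3), 10)) = Mul(Pow(Add(Mul(2, Pow(8, -1), Add(8, 18)), -5), 2), Add(13, 10)) = Mul(Pow(Add(Mul(2, Rational(1, 8), 26), -5), 2), 23) = Mul(Pow(Add(Rational(13, 2), -5), 2), 23) = Mul(Pow(Rational(3, 2), 2), 23) = Mul(Rational(9, 4), 23) = Rational(207, 4)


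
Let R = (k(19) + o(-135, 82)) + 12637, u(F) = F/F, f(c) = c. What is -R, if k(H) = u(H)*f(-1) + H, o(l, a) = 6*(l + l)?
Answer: -11035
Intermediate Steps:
u(F) = 1
o(l, a) = 12*l (o(l, a) = 6*(2*l) = 12*l)
k(H) = -1 + H (k(H) = 1*(-1) + H = -1 + H)
R = 11035 (R = ((-1 + 19) + 12*(-135)) + 12637 = (18 - 1620) + 12637 = -1602 + 12637 = 11035)
-R = -1*11035 = -11035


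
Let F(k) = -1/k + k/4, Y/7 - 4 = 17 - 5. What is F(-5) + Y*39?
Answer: 87339/20 ≈ 4367.0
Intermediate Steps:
Y = 112 (Y = 28 + 7*(17 - 5) = 28 + 7*12 = 28 + 84 = 112)
F(k) = -1/k + k/4 (F(k) = -1/k + k*(¼) = -1/k + k/4)
F(-5) + Y*39 = (-1/(-5) + (¼)*(-5)) + 112*39 = (-1*(-⅕) - 5/4) + 4368 = (⅕ - 5/4) + 4368 = -21/20 + 4368 = 87339/20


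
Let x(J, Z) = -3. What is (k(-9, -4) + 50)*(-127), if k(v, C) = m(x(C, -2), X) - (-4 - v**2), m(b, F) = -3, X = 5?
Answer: -16764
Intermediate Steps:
k(v, C) = 1 + v**2 (k(v, C) = -3 - (-4 - v**2) = -3 + (4 + v**2) = 1 + v**2)
(k(-9, -4) + 50)*(-127) = ((1 + (-9)**2) + 50)*(-127) = ((1 + 81) + 50)*(-127) = (82 + 50)*(-127) = 132*(-127) = -16764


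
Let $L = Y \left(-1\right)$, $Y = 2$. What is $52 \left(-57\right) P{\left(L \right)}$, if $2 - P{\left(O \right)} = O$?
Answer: $-11856$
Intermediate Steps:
$L = -2$ ($L = 2 \left(-1\right) = -2$)
$P{\left(O \right)} = 2 - O$
$52 \left(-57\right) P{\left(L \right)} = 52 \left(-57\right) \left(2 - -2\right) = - 2964 \left(2 + 2\right) = \left(-2964\right) 4 = -11856$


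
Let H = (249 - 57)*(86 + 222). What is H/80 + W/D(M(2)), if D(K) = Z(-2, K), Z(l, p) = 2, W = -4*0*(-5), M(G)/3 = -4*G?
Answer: 3696/5 ≈ 739.20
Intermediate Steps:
M(G) = -12*G (M(G) = 3*(-4*G) = -12*G)
W = 0 (W = 0*(-5) = 0)
H = 59136 (H = 192*308 = 59136)
D(K) = 2
H/80 + W/D(M(2)) = 59136/80 + 0/2 = 59136*(1/80) + 0*(½) = 3696/5 + 0 = 3696/5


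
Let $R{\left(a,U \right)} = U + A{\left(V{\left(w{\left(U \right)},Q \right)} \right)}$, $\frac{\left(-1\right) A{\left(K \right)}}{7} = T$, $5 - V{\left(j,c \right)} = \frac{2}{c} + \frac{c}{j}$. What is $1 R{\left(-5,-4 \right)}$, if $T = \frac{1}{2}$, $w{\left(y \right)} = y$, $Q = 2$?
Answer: $- \frac{15}{2} \approx -7.5$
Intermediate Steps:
$V{\left(j,c \right)} = 5 - \frac{2}{c} - \frac{c}{j}$ ($V{\left(j,c \right)} = 5 - \left(\frac{2}{c} + \frac{c}{j}\right) = 5 - \frac{2}{c} - \frac{c}{j}$)
$T = \frac{1}{2} \approx 0.5$
$A{\left(K \right)} = - \frac{7}{2}$ ($A{\left(K \right)} = \left(-7\right) \frac{1}{2} = - \frac{7}{2}$)
$R{\left(a,U \right)} = - \frac{7}{2} + U$ ($R{\left(a,U \right)} = U - \frac{7}{2} = - \frac{7}{2} + U$)
$1 R{\left(-5,-4 \right)} = 1 \left(- \frac{7}{2} - 4\right) = 1 \left(- \frac{15}{2}\right) = - \frac{15}{2}$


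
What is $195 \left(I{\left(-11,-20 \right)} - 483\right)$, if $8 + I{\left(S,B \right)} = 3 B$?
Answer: $-107445$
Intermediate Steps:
$I{\left(S,B \right)} = -8 + 3 B$
$195 \left(I{\left(-11,-20 \right)} - 483\right) = 195 \left(\left(-8 + 3 \left(-20\right)\right) - 483\right) = 195 \left(\left(-8 - 60\right) - 483\right) = 195 \left(-68 - 483\right) = 195 \left(-551\right) = -107445$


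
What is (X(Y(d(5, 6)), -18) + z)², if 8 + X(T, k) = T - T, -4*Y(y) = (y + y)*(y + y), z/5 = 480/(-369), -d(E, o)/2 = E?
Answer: 3182656/15129 ≈ 210.37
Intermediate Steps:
d(E, o) = -2*E
z = -800/123 (z = 5*(480/(-369)) = 5*(480*(-1/369)) = 5*(-160/123) = -800/123 ≈ -6.5041)
Y(y) = -y² (Y(y) = -(y + y)*(y + y)/4 = -2*y*2*y/4 = -y²)
X(T, k) = -8 (X(T, k) = -8 + (T - T) = -8 + 0 = -8)
(X(Y(d(5, 6)), -18) + z)² = (-8 - 800/123)² = (-1784/123)² = 3182656/15129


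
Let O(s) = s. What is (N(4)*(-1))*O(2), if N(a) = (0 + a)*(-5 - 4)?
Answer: 72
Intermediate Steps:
N(a) = -9*a (N(a) = a*(-9) = -9*a)
(N(4)*(-1))*O(2) = (-9*4*(-1))*2 = -36*(-1)*2 = 36*2 = 72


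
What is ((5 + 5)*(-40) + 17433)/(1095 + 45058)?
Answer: 17033/46153 ≈ 0.36906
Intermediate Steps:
((5 + 5)*(-40) + 17433)/(1095 + 45058) = (10*(-40) + 17433)/46153 = (-400 + 17433)*(1/46153) = 17033*(1/46153) = 17033/46153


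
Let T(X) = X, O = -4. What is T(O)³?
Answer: -64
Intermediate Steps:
T(O)³ = (-4)³ = -64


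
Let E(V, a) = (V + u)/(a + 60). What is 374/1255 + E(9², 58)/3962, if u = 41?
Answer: 87502047/293366290 ≈ 0.29827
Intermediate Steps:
E(V, a) = (41 + V)/(60 + a) (E(V, a) = (V + 41)/(a + 60) = (41 + V)/(60 + a))
374/1255 + E(9², 58)/3962 = 374/1255 + ((41 + 9²)/(60 + 58))/3962 = 374*(1/1255) + ((41 + 81)/118)*(1/3962) = 374/1255 + ((1/118)*122)*(1/3962) = 374/1255 + (61/59)*(1/3962) = 374/1255 + 61/233758 = 87502047/293366290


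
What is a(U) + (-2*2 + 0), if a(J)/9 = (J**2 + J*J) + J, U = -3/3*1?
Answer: 5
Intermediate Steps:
U = -1 (U = -3*1/3*1 = -1*1 = -1)
a(J) = 9*J + 18*J**2 (a(J) = 9*((J**2 + J*J) + J) = 9*((J**2 + J**2) + J) = 9*(2*J**2 + J) = 9*(J + 2*J**2) = 9*J + 18*J**2)
a(U) + (-2*2 + 0) = 9*(-1)*(1 + 2*(-1)) + (-2*2 + 0) = 9*(-1)*(1 - 2) + (-4 + 0) = 9*(-1)*(-1) - 4 = 9 - 4 = 5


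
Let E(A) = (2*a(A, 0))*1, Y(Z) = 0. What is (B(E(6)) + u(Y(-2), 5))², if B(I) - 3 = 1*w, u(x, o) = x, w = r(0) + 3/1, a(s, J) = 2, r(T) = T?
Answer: 36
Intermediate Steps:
w = 3 (w = 0 + 3/1 = 0 + 3*1 = 0 + 3 = 3)
E(A) = 4 (E(A) = (2*2)*1 = 4*1 = 4)
B(I) = 6 (B(I) = 3 + 1*3 = 3 + 3 = 6)
(B(E(6)) + u(Y(-2), 5))² = (6 + 0)² = 6² = 36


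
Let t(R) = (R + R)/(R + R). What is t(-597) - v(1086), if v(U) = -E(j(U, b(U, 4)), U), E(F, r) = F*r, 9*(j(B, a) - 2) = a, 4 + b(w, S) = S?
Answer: 2173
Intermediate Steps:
b(w, S) = -4 + S
j(B, a) = 2 + a/9
t(R) = 1 (t(R) = (2*R)/((2*R)) = (2*R)*(1/(2*R)) = 1)
v(U) = -2*U (v(U) = -(2 + (-4 + 4)/9)*U = -(2 + (1/9)*0)*U = -(2 + 0)*U = -2*U)
t(-597) - v(1086) = 1 - (-2)*1086 = 1 - 1*(-2172) = 1 + 2172 = 2173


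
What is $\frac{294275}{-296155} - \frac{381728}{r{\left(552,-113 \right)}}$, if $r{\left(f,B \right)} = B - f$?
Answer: $\frac{22570992593}{39388615} \approx 573.03$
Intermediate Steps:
$\frac{294275}{-296155} - \frac{381728}{r{\left(552,-113 \right)}} = \frac{294275}{-296155} - \frac{381728}{-113 - 552} = 294275 \left(- \frac{1}{296155}\right) - \frac{381728}{-113 - 552} = - \frac{58855}{59231} - \frac{381728}{-665} = - \frac{58855}{59231} - - \frac{381728}{665} = - \frac{58855}{59231} + \frac{381728}{665} = \frac{22570992593}{39388615}$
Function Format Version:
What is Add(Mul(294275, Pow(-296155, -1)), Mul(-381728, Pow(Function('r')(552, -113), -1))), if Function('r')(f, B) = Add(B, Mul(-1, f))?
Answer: Rational(22570992593, 39388615) ≈ 573.03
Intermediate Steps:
Add(Mul(294275, Pow(-296155, -1)), Mul(-381728, Pow(Function('r')(552, -113), -1))) = Add(Mul(294275, Pow(-296155, -1)), Mul(-381728, Pow(Add(-113, Mul(-1, 552)), -1))) = Add(Mul(294275, Rational(-1, 296155)), Mul(-381728, Pow(Add(-113, -552), -1))) = Add(Rational(-58855, 59231), Mul(-381728, Pow(-665, -1))) = Add(Rational(-58855, 59231), Mul(-381728, Rational(-1, 665))) = Add(Rational(-58855, 59231), Rational(381728, 665)) = Rational(22570992593, 39388615)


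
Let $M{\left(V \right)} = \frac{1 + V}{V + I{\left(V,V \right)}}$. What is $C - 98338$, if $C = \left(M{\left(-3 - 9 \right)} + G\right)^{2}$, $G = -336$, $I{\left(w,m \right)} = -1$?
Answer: $\frac{2364327}{169} \approx 13990.0$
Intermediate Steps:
$M{\left(V \right)} = \frac{1 + V}{-1 + V}$ ($M{\left(V \right)} = \frac{1 + V}{V - 1} = \frac{1 + V}{-1 + V}$)
$C = \frac{18983449}{169}$ ($C = \left(\frac{1 - 12}{-1 - 12} - 336\right)^{2} = \left(\frac{1}{-13} \left(-11\right) - 336\right)^{2} = \left(\left(- \frac{1}{13}\right) \left(-11\right) - 336\right)^{2} = \left(\frac{11}{13} - 336\right)^{2} = \left(- \frac{4357}{13}\right)^{2} = \frac{18983449}{169} \approx 1.1233 \cdot 10^{5}$)
$C - 98338 = \frac{18983449}{169} - 98338 = \frac{2364327}{169}$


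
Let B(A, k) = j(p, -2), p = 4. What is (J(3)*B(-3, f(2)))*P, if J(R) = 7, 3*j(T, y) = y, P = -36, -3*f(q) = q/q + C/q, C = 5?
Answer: 168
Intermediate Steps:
f(q) = -⅓ - 5/(3*q) (f(q) = -(q/q + 5/q)/3 = -(1 + 5/q)/3 = -⅓ - 5/(3*q))
j(T, y) = y/3
B(A, k) = -⅔ (B(A, k) = (⅓)*(-2) = -⅔)
(J(3)*B(-3, f(2)))*P = (7*(-⅔))*(-36) = -14/3*(-36) = 168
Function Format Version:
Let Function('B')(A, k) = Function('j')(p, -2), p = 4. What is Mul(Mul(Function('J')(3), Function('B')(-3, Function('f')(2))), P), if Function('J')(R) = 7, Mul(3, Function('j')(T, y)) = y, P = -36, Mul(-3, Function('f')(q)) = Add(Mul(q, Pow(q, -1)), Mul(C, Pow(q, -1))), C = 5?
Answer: 168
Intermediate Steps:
Function('f')(q) = Add(Rational(-1, 3), Mul(Rational(-5, 3), Pow(q, -1))) (Function('f')(q) = Mul(Rational(-1, 3), Add(Mul(q, Pow(q, -1)), Mul(5, Pow(q, -1)))) = Mul(Rational(-1, 3), Add(1, Mul(5, Pow(q, -1)))) = Add(Rational(-1, 3), Mul(Rational(-5, 3), Pow(q, -1))))
Function('j')(T, y) = Mul(Rational(1, 3), y)
Function('B')(A, k) = Rational(-2, 3) (Function('B')(A, k) = Mul(Rational(1, 3), -2) = Rational(-2, 3))
Mul(Mul(Function('J')(3), Function('B')(-3, Function('f')(2))), P) = Mul(Mul(7, Rational(-2, 3)), -36) = Mul(Rational(-14, 3), -36) = 168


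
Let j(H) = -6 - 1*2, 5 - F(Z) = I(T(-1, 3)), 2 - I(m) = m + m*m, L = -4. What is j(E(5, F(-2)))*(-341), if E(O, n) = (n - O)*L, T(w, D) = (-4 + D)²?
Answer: 2728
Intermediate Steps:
I(m) = 2 - m - m² (I(m) = 2 - (m + m*m) = 2 - (m + m²) = 2 + (-m - m²) = 2 - m - m²)
F(Z) = 5 (F(Z) = 5 - (2 - (-4 + 3)² - ((-4 + 3)²)²) = 5 - (2 - 1*(-1)² - ((-1)²)²) = 5 - (2 - 1*1 - 1*1²) = 5 - (2 - 1 - 1*1) = 5 - (2 - 1 - 1) = 5 - 1*0 = 5 + 0 = 5)
E(O, n) = -4*n + 4*O (E(O, n) = (n - O)*(-4) = -4*n + 4*O)
j(H) = -8 (j(H) = -6 - 2 = -8)
j(E(5, F(-2)))*(-341) = -8*(-341) = 2728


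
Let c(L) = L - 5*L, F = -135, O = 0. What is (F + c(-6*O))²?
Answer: 18225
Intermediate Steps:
c(L) = -4*L
(F + c(-6*O))² = (-135 - (-24)*0)² = (-135 - 4*0)² = (-135 + 0)² = (-135)² = 18225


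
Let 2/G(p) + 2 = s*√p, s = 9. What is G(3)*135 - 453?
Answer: -107727/239 + 2430*√3/239 ≈ -433.13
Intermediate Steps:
G(p) = 2/(-2 + 9*√p)
G(3)*135 - 453 = (2/(-2 + 9*√3))*135 - 453 = 270/(-2 + 9*√3) - 453 = -453 + 270/(-2 + 9*√3)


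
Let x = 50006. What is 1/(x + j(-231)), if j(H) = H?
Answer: 1/49775 ≈ 2.0090e-5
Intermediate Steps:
1/(x + j(-231)) = 1/(50006 - 231) = 1/49775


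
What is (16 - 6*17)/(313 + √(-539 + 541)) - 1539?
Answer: -150798131/97967 + 86*√2/97967 ≈ -1539.3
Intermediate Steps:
(16 - 6*17)/(313 + √(-539 + 541)) - 1539 = (16 - 102)/(313 + √2) - 1539 = -86/(313 + √2) - 1539 = -1539 - 86/(313 + √2)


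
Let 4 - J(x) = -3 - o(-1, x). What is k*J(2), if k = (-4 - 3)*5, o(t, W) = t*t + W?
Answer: -350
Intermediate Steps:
o(t, W) = W + t**2 (o(t, W) = t**2 + W = W + t**2)
J(x) = 8 + x (J(x) = 4 - (-3 - (x + (-1)**2)) = 4 - (-3 - (x + 1)) = 4 - (-3 - (1 + x)) = 4 - (-3 + (-1 - x)) = 4 - (-4 - x) = 4 + (4 + x) = 8 + x)
k = -35 (k = -7*5 = -35)
k*J(2) = -35*(8 + 2) = -35*10 = -350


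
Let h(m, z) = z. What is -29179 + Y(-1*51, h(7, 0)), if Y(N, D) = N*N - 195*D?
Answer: -26578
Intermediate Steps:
Y(N, D) = N² - 195*D
-29179 + Y(-1*51, h(7, 0)) = -29179 + ((-1*51)² - 195*0) = -29179 + ((-51)² + 0) = -29179 + (2601 + 0) = -29179 + 2601 = -26578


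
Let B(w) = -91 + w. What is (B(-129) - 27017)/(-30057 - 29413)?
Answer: 27237/59470 ≈ 0.45800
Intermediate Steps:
(B(-129) - 27017)/(-30057 - 29413) = ((-91 - 129) - 27017)/(-30057 - 29413) = (-220 - 27017)/(-59470) = -27237*(-1/59470) = 27237/59470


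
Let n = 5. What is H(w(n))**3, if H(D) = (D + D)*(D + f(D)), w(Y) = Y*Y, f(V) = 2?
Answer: 2460375000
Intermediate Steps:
w(Y) = Y**2
H(D) = 2*D*(2 + D) (H(D) = (D + D)*(D + 2) = (2*D)*(2 + D) = 2*D*(2 + D))
H(w(n))**3 = (2*5**2*(2 + 5**2))**3 = (2*25*(2 + 25))**3 = (2*25*27)**3 = 1350**3 = 2460375000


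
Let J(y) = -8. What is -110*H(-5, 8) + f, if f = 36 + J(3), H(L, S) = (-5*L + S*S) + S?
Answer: -10642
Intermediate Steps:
H(L, S) = S + S² - 5*L (H(L, S) = (-5*L + S²) + S = (S² - 5*L) + S = S + S² - 5*L)
f = 28 (f = 36 - 8 = 28)
-110*H(-5, 8) + f = -110*(8 + 8² - 5*(-5)) + 28 = -110*(8 + 64 + 25) + 28 = -110*97 + 28 = -10670 + 28 = -10642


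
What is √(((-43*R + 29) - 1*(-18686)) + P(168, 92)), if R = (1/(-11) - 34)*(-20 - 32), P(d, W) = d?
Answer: I*√6938657/11 ≈ 239.47*I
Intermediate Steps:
R = 19500/11 (R = (-1/11 - 34)*(-52) = -375/11*(-52) = 19500/11 ≈ 1772.7)
√(((-43*R + 29) - 1*(-18686)) + P(168, 92)) = √(((-43*19500/11 + 29) - 1*(-18686)) + 168) = √(((-838500/11 + 29) + 18686) + 168) = √((-838181/11 + 18686) + 168) = √(-632635/11 + 168) = √(-630787/11) = I*√6938657/11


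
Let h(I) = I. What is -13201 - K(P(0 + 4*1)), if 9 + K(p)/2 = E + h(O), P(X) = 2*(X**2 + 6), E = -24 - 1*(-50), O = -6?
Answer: -13223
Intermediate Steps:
E = 26 (E = -24 + 50 = 26)
P(X) = 12 + 2*X**2 (P(X) = 2*(6 + X**2) = 12 + 2*X**2)
K(p) = 22 (K(p) = -18 + 2*(26 - 6) = -18 + 2*20 = -18 + 40 = 22)
-13201 - K(P(0 + 4*1)) = -13201 - 1*22 = -13201 - 22 = -13223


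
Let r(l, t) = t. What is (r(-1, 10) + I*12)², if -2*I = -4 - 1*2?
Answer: 2116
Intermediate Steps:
I = 3 (I = -(-4 - 1*2)/2 = -(-4 - 2)/2 = -½*(-6) = 3)
(r(-1, 10) + I*12)² = (10 + 3*12)² = (10 + 36)² = 46² = 2116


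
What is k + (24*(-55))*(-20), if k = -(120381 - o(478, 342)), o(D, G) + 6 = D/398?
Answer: -18703174/199 ≈ -93986.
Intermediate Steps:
o(D, G) = -6 + D/398
k = -23956774/199 (k = -(120381 - (-6 + (1/398)*478)) = -(120381 - (-6 + 239/199)) = -(120381 - 1*(-955/199)) = -(120381 + 955/199) = -1*23956774/199 = -23956774/199 ≈ -1.2039e+5)
k + (24*(-55))*(-20) = -23956774/199 + (24*(-55))*(-20) = -23956774/199 - 1320*(-20) = -23956774/199 + 26400 = -18703174/199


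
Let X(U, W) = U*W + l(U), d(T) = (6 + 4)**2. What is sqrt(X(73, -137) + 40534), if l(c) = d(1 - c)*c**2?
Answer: sqrt(563433) ≈ 750.62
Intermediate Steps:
d(T) = 100 (d(T) = 10**2 = 100)
l(c) = 100*c**2
X(U, W) = 100*U**2 + U*W (X(U, W) = U*W + 100*U**2 = 100*U**2 + U*W)
sqrt(X(73, -137) + 40534) = sqrt(73*(-137 + 100*73) + 40534) = sqrt(73*(-137 + 7300) + 40534) = sqrt(73*7163 + 40534) = sqrt(522899 + 40534) = sqrt(563433)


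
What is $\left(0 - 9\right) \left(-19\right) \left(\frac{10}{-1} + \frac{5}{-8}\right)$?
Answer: $- \frac{14535}{8} \approx -1816.9$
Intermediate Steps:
$\left(0 - 9\right) \left(-19\right) \left(\frac{10}{-1} + \frac{5}{-8}\right) = \left(0 - 9\right) \left(-19\right) \left(10 \left(-1\right) + 5 \left(- \frac{1}{8}\right)\right) = \left(-9\right) \left(-19\right) \left(-10 - \frac{5}{8}\right) = 171 \left(- \frac{85}{8}\right) = - \frac{14535}{8}$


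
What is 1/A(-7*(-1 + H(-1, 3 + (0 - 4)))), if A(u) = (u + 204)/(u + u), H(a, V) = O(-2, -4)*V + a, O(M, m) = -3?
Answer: -14/197 ≈ -0.071066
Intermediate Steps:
H(a, V) = a - 3*V (H(a, V) = -3*V + a = a - 3*V)
A(u) = (204 + u)/(2*u) (A(u) = (204 + u)/((2*u)) = (204 + u)*(1/(2*u)) = (204 + u)/(2*u))
1/A(-7*(-1 + H(-1, 3 + (0 - 4)))) = 1/((204 - 7*(-1 + (-1 - 3*(3 + (0 - 4)))))/(2*((-7*(-1 + (-1 - 3*(3 + (0 - 4)))))))) = 1/((204 - 7*(-1 + (-1 - 3*(3 - 4))))/(2*((-7*(-1 + (-1 - 3*(3 - 4))))))) = 1/((204 - 7*(-1 + (-1 - 3*(-1))))/(2*((-7*(-1 + (-1 - 3*(-1))))))) = 1/((204 - 7*(-1 + (-1 + 3)))/(2*((-7*(-1 + (-1 + 3)))))) = 1/((204 - 7*(-1 + 2))/(2*((-7*(-1 + 2))))) = 1/((204 - 7*1)/(2*((-7*1)))) = 1/((½)*(204 - 7)/(-7)) = 1/((½)*(-⅐)*197) = 1/(-197/14) = -14/197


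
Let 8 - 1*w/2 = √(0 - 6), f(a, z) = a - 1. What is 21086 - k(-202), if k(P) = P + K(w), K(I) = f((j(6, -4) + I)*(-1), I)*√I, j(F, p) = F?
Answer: 21288 + √(16 - 2*I*√6)*(23 - 2*I*√6) ≈ 21378.0 - 33.745*I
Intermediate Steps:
f(a, z) = -1 + a
w = 16 - 2*I*√6 (w = 16 - 2*√(0 - 6) = 16 - 2*I*√6 ≈ 16.0 - 4.899*I)
K(I) = √I*(-7 - I) (K(I) = (-1 + (6 + I)*(-1))*√I = (-1 + (-6 - I))*√I = (-7 - I)*√I = √I*(-7 - I))
k(P) = P + √(16 - 2*I*√6)*(-23 + 2*I*√6) (k(P) = P + √(16 - 2*I*√6)*(-7 - (16 - 2*I*√6)) = P + √(16 - 2*I*√6)*(-7 + (-16 + 2*I*√6)) = P + √(16 - 2*I*√6)*(-23 + 2*I*√6))
21086 - k(-202) = 21086 - (-202 + √(16 - 2*I*√6)*(-23 + 2*I*√6)) = 21086 + (202 - √(16 - 2*I*√6)*(-23 + 2*I*√6)) = 21288 - √(16 - 2*I*√6)*(-23 + 2*I*√6)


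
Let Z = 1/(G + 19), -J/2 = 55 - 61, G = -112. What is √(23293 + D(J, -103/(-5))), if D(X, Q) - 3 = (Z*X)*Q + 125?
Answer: √562625665/155 ≈ 153.03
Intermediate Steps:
J = 12 (J = -2*(55 - 61) = -2*(-6) = 12)
Z = -1/93 (Z = 1/(-112 + 19) = 1/(-93) = -1/93 ≈ -0.010753)
D(X, Q) = 128 - Q*X/93 (D(X, Q) = 3 + ((-X/93)*Q + 125) = 3 + (-Q*X/93 + 125) = 3 + (125 - Q*X/93) = 128 - Q*X/93)
√(23293 + D(J, -103/(-5))) = √(23293 + (128 - 1/93*(-103/(-5))*12)) = √(23293 + (128 - 1/93*(-103*(-⅕))*12)) = √(23293 + (128 - 1/93*103/5*12)) = √(23293 + (128 - 412/155)) = √(23293 + 19428/155) = √(3629843/155) = √562625665/155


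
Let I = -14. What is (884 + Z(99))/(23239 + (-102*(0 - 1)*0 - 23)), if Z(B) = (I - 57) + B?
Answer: 57/1451 ≈ 0.039283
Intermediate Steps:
Z(B) = -71 + B (Z(B) = (-14 - 57) + B = -71 + B)
(884 + Z(99))/(23239 + (-102*(0 - 1)*0 - 23)) = (884 + (-71 + 99))/(23239 + (-102*(0 - 1)*0 - 23)) = (884 + 28)/(23239 + (-(-102)*0 - 23)) = 912/(23239 + (-102*0 - 23)) = 912/(23239 + (0 - 23)) = 912/(23239 - 23) = 912/23216 = 912*(1/23216) = 57/1451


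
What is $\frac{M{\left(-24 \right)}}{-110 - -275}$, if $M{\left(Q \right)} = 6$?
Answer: $\frac{2}{55} \approx 0.036364$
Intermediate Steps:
$\frac{M{\left(-24 \right)}}{-110 - -275} = \frac{6}{-110 - -275} = \frac{6}{-110 + 275} = \frac{6}{165} = 6 \cdot \frac{1}{165} = \frac{2}{55}$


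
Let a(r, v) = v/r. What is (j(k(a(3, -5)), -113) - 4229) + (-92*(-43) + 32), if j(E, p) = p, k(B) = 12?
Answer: -354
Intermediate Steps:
(j(k(a(3, -5)), -113) - 4229) + (-92*(-43) + 32) = (-113 - 4229) + (-92*(-43) + 32) = -4342 + (3956 + 32) = -4342 + 3988 = -354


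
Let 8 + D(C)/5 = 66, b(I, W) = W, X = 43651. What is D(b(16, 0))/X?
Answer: 290/43651 ≈ 0.0066436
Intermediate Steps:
D(C) = 290 (D(C) = -40 + 5*66 = -40 + 330 = 290)
D(b(16, 0))/X = 290/43651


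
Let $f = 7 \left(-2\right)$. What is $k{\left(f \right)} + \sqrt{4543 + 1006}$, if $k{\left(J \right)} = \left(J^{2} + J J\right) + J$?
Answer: $378 + \sqrt{5549} \approx 452.49$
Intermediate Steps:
$f = -14$
$k{\left(J \right)} = J + 2 J^{2}$ ($k{\left(J \right)} = \left(J^{2} + J^{2}\right) + J = 2 J^{2} + J = J + 2 J^{2}$)
$k{\left(f \right)} + \sqrt{4543 + 1006} = - 14 \left(1 + 2 \left(-14\right)\right) + \sqrt{4543 + 1006} = - 14 \left(1 - 28\right) + \sqrt{5549} = \left(-14\right) \left(-27\right) + \sqrt{5549} = 378 + \sqrt{5549}$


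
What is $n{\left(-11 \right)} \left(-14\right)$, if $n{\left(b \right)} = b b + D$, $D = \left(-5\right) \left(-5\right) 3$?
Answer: $-2744$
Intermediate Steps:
$D = 75$ ($D = 25 \cdot 3 = 75$)
$n{\left(b \right)} = 75 + b^{2}$ ($n{\left(b \right)} = b b + 75 = b^{2} + 75 = 75 + b^{2}$)
$n{\left(-11 \right)} \left(-14\right) = \left(75 + \left(-11\right)^{2}\right) \left(-14\right) = \left(75 + 121\right) \left(-14\right) = 196 \left(-14\right) = -2744$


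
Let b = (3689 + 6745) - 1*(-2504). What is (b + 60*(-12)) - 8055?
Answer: 4163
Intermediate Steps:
b = 12938 (b = 10434 + 2504 = 12938)
(b + 60*(-12)) - 8055 = (12938 + 60*(-12)) - 8055 = (12938 - 720) - 8055 = 12218 - 8055 = 4163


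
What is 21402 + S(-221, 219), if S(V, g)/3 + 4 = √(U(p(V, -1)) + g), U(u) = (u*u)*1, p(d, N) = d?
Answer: 21390 + 6*√12265 ≈ 22055.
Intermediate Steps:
U(u) = u² (U(u) = u²*1 = u²)
S(V, g) = -12 + 3*√(g + V²) (S(V, g) = -12 + 3*√(V² + g) = -12 + 3*√(g + V²))
21402 + S(-221, 219) = 21402 + (-12 + 3*√(219 + (-221)²)) = 21402 + (-12 + 3*√(219 + 48841)) = 21402 + (-12 + 3*√49060) = 21402 + (-12 + 3*(2*√12265)) = 21402 + (-12 + 6*√12265) = 21390 + 6*√12265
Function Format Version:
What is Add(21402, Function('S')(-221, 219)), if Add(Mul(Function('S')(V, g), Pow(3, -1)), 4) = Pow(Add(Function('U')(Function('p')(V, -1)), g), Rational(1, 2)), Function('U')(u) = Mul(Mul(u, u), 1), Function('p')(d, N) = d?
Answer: Add(21390, Mul(6, Pow(12265, Rational(1, 2)))) ≈ 22055.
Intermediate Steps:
Function('U')(u) = Pow(u, 2) (Function('U')(u) = Mul(Pow(u, 2), 1) = Pow(u, 2))
Function('S')(V, g) = Add(-12, Mul(3, Pow(Add(g, Pow(V, 2)), Rational(1, 2)))) (Function('S')(V, g) = Add(-12, Mul(3, Pow(Add(Pow(V, 2), g), Rational(1, 2)))) = Add(-12, Mul(3, Pow(Add(g, Pow(V, 2)), Rational(1, 2)))))
Add(21402, Function('S')(-221, 219)) = Add(21402, Add(-12, Mul(3, Pow(Add(219, Pow(-221, 2)), Rational(1, 2))))) = Add(21402, Add(-12, Mul(3, Pow(Add(219, 48841), Rational(1, 2))))) = Add(21402, Add(-12, Mul(3, Pow(49060, Rational(1, 2))))) = Add(21402, Add(-12, Mul(3, Mul(2, Pow(12265, Rational(1, 2)))))) = Add(21402, Add(-12, Mul(6, Pow(12265, Rational(1, 2))))) = Add(21390, Mul(6, Pow(12265, Rational(1, 2))))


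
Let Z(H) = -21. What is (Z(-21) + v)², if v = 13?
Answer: 64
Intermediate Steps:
(Z(-21) + v)² = (-21 + 13)² = (-8)² = 64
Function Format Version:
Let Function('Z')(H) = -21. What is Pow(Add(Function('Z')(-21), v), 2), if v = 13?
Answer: 64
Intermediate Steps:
Pow(Add(Function('Z')(-21), v), 2) = Pow(Add(-21, 13), 2) = Pow(-8, 2) = 64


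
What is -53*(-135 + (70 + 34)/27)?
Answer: 187673/27 ≈ 6950.9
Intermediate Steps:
-53*(-135 + (70 + 34)/27) = -53*(-135 + 104*(1/27)) = -53*(-135 + 104/27) = -53*(-3541/27) = 187673/27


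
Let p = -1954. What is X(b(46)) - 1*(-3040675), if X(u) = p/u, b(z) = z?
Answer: 69934548/23 ≈ 3.0406e+6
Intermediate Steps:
X(u) = -1954/u
X(b(46)) - 1*(-3040675) = -1954/46 - 1*(-3040675) = -1954*1/46 + 3040675 = -977/23 + 3040675 = 69934548/23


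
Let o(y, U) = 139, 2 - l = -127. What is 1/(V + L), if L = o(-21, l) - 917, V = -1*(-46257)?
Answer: 1/45479 ≈ 2.1988e-5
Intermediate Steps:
l = 129 (l = 2 - 1*(-127) = 2 + 127 = 129)
V = 46257
L = -778 (L = 139 - 917 = -778)
1/(V + L) = 1/(46257 - 778) = 1/45479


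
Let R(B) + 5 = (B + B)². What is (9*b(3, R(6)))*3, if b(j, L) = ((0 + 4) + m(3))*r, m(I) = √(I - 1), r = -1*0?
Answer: 0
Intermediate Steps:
R(B) = -5 + 4*B² (R(B) = -5 + (B + B)² = -5 + (2*B)² = -5 + 4*B²)
r = 0
m(I) = √(-1 + I)
b(j, L) = 0 (b(j, L) = ((0 + 4) + √(-1 + 3))*0 = (4 + √2)*0 = 0)
(9*b(3, R(6)))*3 = (9*0)*3 = 0*3 = 0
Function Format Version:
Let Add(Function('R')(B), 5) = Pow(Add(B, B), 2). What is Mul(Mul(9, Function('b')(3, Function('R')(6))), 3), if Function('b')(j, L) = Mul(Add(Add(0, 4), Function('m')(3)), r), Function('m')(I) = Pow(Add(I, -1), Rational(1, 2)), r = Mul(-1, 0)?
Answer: 0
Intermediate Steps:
Function('R')(B) = Add(-5, Mul(4, Pow(B, 2))) (Function('R')(B) = Add(-5, Pow(Add(B, B), 2)) = Add(-5, Pow(Mul(2, B), 2)) = Add(-5, Mul(4, Pow(B, 2))))
r = 0
Function('m')(I) = Pow(Add(-1, I), Rational(1, 2))
Function('b')(j, L) = 0 (Function('b')(j, L) = Mul(Add(Add(0, 4), Pow(Add(-1, 3), Rational(1, 2))), 0) = Mul(Add(4, Pow(2, Rational(1, 2))), 0) = 0)
Mul(Mul(9, Function('b')(3, Function('R')(6))), 3) = Mul(Mul(9, 0), 3) = Mul(0, 3) = 0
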